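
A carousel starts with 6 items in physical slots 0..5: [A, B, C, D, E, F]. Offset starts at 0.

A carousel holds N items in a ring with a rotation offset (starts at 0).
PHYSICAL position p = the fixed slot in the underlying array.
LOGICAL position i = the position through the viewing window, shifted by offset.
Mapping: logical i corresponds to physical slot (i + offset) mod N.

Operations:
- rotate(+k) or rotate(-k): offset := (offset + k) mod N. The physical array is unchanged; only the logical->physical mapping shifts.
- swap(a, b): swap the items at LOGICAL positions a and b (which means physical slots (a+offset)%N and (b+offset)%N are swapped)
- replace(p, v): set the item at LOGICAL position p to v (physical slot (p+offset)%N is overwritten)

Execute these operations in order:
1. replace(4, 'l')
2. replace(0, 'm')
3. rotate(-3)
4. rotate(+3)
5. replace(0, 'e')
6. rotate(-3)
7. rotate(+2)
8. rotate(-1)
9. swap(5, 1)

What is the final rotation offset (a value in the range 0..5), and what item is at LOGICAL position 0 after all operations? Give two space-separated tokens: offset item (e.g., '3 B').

After op 1 (replace(4, 'l')): offset=0, physical=[A,B,C,D,l,F], logical=[A,B,C,D,l,F]
After op 2 (replace(0, 'm')): offset=0, physical=[m,B,C,D,l,F], logical=[m,B,C,D,l,F]
After op 3 (rotate(-3)): offset=3, physical=[m,B,C,D,l,F], logical=[D,l,F,m,B,C]
After op 4 (rotate(+3)): offset=0, physical=[m,B,C,D,l,F], logical=[m,B,C,D,l,F]
After op 5 (replace(0, 'e')): offset=0, physical=[e,B,C,D,l,F], logical=[e,B,C,D,l,F]
After op 6 (rotate(-3)): offset=3, physical=[e,B,C,D,l,F], logical=[D,l,F,e,B,C]
After op 7 (rotate(+2)): offset=5, physical=[e,B,C,D,l,F], logical=[F,e,B,C,D,l]
After op 8 (rotate(-1)): offset=4, physical=[e,B,C,D,l,F], logical=[l,F,e,B,C,D]
After op 9 (swap(5, 1)): offset=4, physical=[e,B,C,F,l,D], logical=[l,D,e,B,C,F]

Answer: 4 l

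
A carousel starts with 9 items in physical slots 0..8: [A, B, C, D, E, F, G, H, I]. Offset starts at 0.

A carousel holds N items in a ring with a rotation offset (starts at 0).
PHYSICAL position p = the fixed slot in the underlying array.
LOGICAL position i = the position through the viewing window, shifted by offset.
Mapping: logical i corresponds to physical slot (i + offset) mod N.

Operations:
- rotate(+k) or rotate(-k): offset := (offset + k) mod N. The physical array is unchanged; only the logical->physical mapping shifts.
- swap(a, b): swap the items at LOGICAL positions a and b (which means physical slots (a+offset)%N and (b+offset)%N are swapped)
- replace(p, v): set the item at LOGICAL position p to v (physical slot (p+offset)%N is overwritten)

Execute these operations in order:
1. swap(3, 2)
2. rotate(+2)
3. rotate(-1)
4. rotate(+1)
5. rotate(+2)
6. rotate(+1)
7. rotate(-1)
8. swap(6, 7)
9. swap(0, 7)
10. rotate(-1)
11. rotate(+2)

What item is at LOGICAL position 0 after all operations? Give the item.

Answer: F

Derivation:
After op 1 (swap(3, 2)): offset=0, physical=[A,B,D,C,E,F,G,H,I], logical=[A,B,D,C,E,F,G,H,I]
After op 2 (rotate(+2)): offset=2, physical=[A,B,D,C,E,F,G,H,I], logical=[D,C,E,F,G,H,I,A,B]
After op 3 (rotate(-1)): offset=1, physical=[A,B,D,C,E,F,G,H,I], logical=[B,D,C,E,F,G,H,I,A]
After op 4 (rotate(+1)): offset=2, physical=[A,B,D,C,E,F,G,H,I], logical=[D,C,E,F,G,H,I,A,B]
After op 5 (rotate(+2)): offset=4, physical=[A,B,D,C,E,F,G,H,I], logical=[E,F,G,H,I,A,B,D,C]
After op 6 (rotate(+1)): offset=5, physical=[A,B,D,C,E,F,G,H,I], logical=[F,G,H,I,A,B,D,C,E]
After op 7 (rotate(-1)): offset=4, physical=[A,B,D,C,E,F,G,H,I], logical=[E,F,G,H,I,A,B,D,C]
After op 8 (swap(6, 7)): offset=4, physical=[A,D,B,C,E,F,G,H,I], logical=[E,F,G,H,I,A,D,B,C]
After op 9 (swap(0, 7)): offset=4, physical=[A,D,E,C,B,F,G,H,I], logical=[B,F,G,H,I,A,D,E,C]
After op 10 (rotate(-1)): offset=3, physical=[A,D,E,C,B,F,G,H,I], logical=[C,B,F,G,H,I,A,D,E]
After op 11 (rotate(+2)): offset=5, physical=[A,D,E,C,B,F,G,H,I], logical=[F,G,H,I,A,D,E,C,B]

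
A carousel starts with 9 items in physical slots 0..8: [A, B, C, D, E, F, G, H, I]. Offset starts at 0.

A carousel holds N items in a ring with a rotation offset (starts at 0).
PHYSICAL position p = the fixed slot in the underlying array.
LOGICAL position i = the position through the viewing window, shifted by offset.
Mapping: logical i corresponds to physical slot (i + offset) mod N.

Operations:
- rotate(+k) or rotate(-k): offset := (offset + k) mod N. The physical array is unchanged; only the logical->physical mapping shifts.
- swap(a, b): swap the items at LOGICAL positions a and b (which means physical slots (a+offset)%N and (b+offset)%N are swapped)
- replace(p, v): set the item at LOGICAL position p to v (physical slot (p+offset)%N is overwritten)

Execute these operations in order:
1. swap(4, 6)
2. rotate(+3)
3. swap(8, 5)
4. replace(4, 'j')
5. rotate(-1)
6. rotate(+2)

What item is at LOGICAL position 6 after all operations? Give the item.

Answer: B

Derivation:
After op 1 (swap(4, 6)): offset=0, physical=[A,B,C,D,G,F,E,H,I], logical=[A,B,C,D,G,F,E,H,I]
After op 2 (rotate(+3)): offset=3, physical=[A,B,C,D,G,F,E,H,I], logical=[D,G,F,E,H,I,A,B,C]
After op 3 (swap(8, 5)): offset=3, physical=[A,B,I,D,G,F,E,H,C], logical=[D,G,F,E,H,C,A,B,I]
After op 4 (replace(4, 'j')): offset=3, physical=[A,B,I,D,G,F,E,j,C], logical=[D,G,F,E,j,C,A,B,I]
After op 5 (rotate(-1)): offset=2, physical=[A,B,I,D,G,F,E,j,C], logical=[I,D,G,F,E,j,C,A,B]
After op 6 (rotate(+2)): offset=4, physical=[A,B,I,D,G,F,E,j,C], logical=[G,F,E,j,C,A,B,I,D]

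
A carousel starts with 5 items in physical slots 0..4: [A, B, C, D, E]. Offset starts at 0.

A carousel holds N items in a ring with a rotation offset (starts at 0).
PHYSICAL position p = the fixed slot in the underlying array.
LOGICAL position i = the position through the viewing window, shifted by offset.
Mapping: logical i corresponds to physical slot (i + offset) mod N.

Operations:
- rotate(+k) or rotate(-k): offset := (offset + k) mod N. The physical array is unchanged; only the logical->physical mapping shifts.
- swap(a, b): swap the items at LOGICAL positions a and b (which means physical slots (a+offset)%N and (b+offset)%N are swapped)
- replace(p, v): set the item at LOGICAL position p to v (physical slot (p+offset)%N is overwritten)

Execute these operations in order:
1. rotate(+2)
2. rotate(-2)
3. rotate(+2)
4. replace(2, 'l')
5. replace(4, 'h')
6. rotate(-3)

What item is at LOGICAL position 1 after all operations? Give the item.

After op 1 (rotate(+2)): offset=2, physical=[A,B,C,D,E], logical=[C,D,E,A,B]
After op 2 (rotate(-2)): offset=0, physical=[A,B,C,D,E], logical=[A,B,C,D,E]
After op 3 (rotate(+2)): offset=2, physical=[A,B,C,D,E], logical=[C,D,E,A,B]
After op 4 (replace(2, 'l')): offset=2, physical=[A,B,C,D,l], logical=[C,D,l,A,B]
After op 5 (replace(4, 'h')): offset=2, physical=[A,h,C,D,l], logical=[C,D,l,A,h]
After op 6 (rotate(-3)): offset=4, physical=[A,h,C,D,l], logical=[l,A,h,C,D]

Answer: A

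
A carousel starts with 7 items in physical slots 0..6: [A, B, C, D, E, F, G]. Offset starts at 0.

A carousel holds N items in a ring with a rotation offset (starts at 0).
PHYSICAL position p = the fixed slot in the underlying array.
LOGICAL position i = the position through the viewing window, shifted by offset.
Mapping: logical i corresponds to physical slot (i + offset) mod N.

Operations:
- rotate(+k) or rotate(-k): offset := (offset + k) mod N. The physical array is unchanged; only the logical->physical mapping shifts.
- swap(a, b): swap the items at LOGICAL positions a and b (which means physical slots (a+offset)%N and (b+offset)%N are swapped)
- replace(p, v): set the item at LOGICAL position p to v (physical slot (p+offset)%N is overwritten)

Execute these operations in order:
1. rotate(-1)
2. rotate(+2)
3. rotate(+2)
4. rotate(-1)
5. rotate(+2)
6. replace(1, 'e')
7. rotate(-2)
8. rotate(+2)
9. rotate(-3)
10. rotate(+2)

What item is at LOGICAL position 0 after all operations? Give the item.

Answer: D

Derivation:
After op 1 (rotate(-1)): offset=6, physical=[A,B,C,D,E,F,G], logical=[G,A,B,C,D,E,F]
After op 2 (rotate(+2)): offset=1, physical=[A,B,C,D,E,F,G], logical=[B,C,D,E,F,G,A]
After op 3 (rotate(+2)): offset=3, physical=[A,B,C,D,E,F,G], logical=[D,E,F,G,A,B,C]
After op 4 (rotate(-1)): offset=2, physical=[A,B,C,D,E,F,G], logical=[C,D,E,F,G,A,B]
After op 5 (rotate(+2)): offset=4, physical=[A,B,C,D,E,F,G], logical=[E,F,G,A,B,C,D]
After op 6 (replace(1, 'e')): offset=4, physical=[A,B,C,D,E,e,G], logical=[E,e,G,A,B,C,D]
After op 7 (rotate(-2)): offset=2, physical=[A,B,C,D,E,e,G], logical=[C,D,E,e,G,A,B]
After op 8 (rotate(+2)): offset=4, physical=[A,B,C,D,E,e,G], logical=[E,e,G,A,B,C,D]
After op 9 (rotate(-3)): offset=1, physical=[A,B,C,D,E,e,G], logical=[B,C,D,E,e,G,A]
After op 10 (rotate(+2)): offset=3, physical=[A,B,C,D,E,e,G], logical=[D,E,e,G,A,B,C]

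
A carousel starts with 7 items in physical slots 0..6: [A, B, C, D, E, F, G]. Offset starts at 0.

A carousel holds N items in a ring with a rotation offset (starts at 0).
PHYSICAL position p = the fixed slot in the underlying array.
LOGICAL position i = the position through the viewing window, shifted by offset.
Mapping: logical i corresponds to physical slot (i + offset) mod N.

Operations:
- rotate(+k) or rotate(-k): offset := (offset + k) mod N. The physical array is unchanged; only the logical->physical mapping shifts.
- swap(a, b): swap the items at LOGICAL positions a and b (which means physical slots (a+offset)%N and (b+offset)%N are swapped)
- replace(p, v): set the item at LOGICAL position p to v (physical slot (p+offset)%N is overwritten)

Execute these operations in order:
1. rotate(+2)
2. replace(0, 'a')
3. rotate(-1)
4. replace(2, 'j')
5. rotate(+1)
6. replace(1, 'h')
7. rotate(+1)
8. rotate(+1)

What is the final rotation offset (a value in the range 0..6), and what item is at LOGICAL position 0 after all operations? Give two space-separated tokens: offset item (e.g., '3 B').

After op 1 (rotate(+2)): offset=2, physical=[A,B,C,D,E,F,G], logical=[C,D,E,F,G,A,B]
After op 2 (replace(0, 'a')): offset=2, physical=[A,B,a,D,E,F,G], logical=[a,D,E,F,G,A,B]
After op 3 (rotate(-1)): offset=1, physical=[A,B,a,D,E,F,G], logical=[B,a,D,E,F,G,A]
After op 4 (replace(2, 'j')): offset=1, physical=[A,B,a,j,E,F,G], logical=[B,a,j,E,F,G,A]
After op 5 (rotate(+1)): offset=2, physical=[A,B,a,j,E,F,G], logical=[a,j,E,F,G,A,B]
After op 6 (replace(1, 'h')): offset=2, physical=[A,B,a,h,E,F,G], logical=[a,h,E,F,G,A,B]
After op 7 (rotate(+1)): offset=3, physical=[A,B,a,h,E,F,G], logical=[h,E,F,G,A,B,a]
After op 8 (rotate(+1)): offset=4, physical=[A,B,a,h,E,F,G], logical=[E,F,G,A,B,a,h]

Answer: 4 E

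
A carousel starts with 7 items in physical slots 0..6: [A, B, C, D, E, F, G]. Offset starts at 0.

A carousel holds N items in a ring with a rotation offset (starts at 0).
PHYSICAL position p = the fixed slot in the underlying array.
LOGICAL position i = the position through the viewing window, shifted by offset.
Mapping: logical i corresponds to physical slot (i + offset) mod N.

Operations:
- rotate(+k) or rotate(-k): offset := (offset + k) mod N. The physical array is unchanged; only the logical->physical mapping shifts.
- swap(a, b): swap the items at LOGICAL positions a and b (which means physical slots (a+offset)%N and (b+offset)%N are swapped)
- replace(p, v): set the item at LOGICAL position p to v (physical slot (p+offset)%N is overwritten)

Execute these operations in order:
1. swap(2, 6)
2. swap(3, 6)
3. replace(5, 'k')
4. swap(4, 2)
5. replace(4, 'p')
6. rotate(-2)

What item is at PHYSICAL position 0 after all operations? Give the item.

Answer: A

Derivation:
After op 1 (swap(2, 6)): offset=0, physical=[A,B,G,D,E,F,C], logical=[A,B,G,D,E,F,C]
After op 2 (swap(3, 6)): offset=0, physical=[A,B,G,C,E,F,D], logical=[A,B,G,C,E,F,D]
After op 3 (replace(5, 'k')): offset=0, physical=[A,B,G,C,E,k,D], logical=[A,B,G,C,E,k,D]
After op 4 (swap(4, 2)): offset=0, physical=[A,B,E,C,G,k,D], logical=[A,B,E,C,G,k,D]
After op 5 (replace(4, 'p')): offset=0, physical=[A,B,E,C,p,k,D], logical=[A,B,E,C,p,k,D]
After op 6 (rotate(-2)): offset=5, physical=[A,B,E,C,p,k,D], logical=[k,D,A,B,E,C,p]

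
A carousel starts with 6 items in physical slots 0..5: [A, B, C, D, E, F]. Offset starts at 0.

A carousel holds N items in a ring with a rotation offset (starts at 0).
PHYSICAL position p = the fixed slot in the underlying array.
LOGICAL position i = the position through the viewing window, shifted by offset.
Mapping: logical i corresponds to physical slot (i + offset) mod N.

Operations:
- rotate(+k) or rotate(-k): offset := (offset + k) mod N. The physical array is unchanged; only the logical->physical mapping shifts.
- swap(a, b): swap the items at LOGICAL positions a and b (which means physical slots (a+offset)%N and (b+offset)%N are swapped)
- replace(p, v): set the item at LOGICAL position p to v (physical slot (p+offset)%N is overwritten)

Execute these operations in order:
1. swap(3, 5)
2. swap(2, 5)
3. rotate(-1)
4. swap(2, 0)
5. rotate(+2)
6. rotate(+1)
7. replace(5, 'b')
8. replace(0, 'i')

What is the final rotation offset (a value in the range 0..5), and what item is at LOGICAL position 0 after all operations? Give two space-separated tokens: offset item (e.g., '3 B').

After op 1 (swap(3, 5)): offset=0, physical=[A,B,C,F,E,D], logical=[A,B,C,F,E,D]
After op 2 (swap(2, 5)): offset=0, physical=[A,B,D,F,E,C], logical=[A,B,D,F,E,C]
After op 3 (rotate(-1)): offset=5, physical=[A,B,D,F,E,C], logical=[C,A,B,D,F,E]
After op 4 (swap(2, 0)): offset=5, physical=[A,C,D,F,E,B], logical=[B,A,C,D,F,E]
After op 5 (rotate(+2)): offset=1, physical=[A,C,D,F,E,B], logical=[C,D,F,E,B,A]
After op 6 (rotate(+1)): offset=2, physical=[A,C,D,F,E,B], logical=[D,F,E,B,A,C]
After op 7 (replace(5, 'b')): offset=2, physical=[A,b,D,F,E,B], logical=[D,F,E,B,A,b]
After op 8 (replace(0, 'i')): offset=2, physical=[A,b,i,F,E,B], logical=[i,F,E,B,A,b]

Answer: 2 i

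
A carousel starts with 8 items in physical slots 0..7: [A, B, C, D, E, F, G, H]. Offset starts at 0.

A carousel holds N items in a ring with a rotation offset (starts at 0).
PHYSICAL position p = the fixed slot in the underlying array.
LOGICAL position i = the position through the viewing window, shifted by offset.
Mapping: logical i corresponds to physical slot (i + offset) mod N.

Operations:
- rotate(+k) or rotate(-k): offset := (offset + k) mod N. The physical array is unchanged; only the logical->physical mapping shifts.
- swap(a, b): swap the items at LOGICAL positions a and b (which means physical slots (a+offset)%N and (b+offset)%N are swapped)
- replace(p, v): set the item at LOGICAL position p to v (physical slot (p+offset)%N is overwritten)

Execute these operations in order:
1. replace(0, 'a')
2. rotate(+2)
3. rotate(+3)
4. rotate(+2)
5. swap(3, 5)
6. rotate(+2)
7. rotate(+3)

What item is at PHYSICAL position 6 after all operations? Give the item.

After op 1 (replace(0, 'a')): offset=0, physical=[a,B,C,D,E,F,G,H], logical=[a,B,C,D,E,F,G,H]
After op 2 (rotate(+2)): offset=2, physical=[a,B,C,D,E,F,G,H], logical=[C,D,E,F,G,H,a,B]
After op 3 (rotate(+3)): offset=5, physical=[a,B,C,D,E,F,G,H], logical=[F,G,H,a,B,C,D,E]
After op 4 (rotate(+2)): offset=7, physical=[a,B,C,D,E,F,G,H], logical=[H,a,B,C,D,E,F,G]
After op 5 (swap(3, 5)): offset=7, physical=[a,B,E,D,C,F,G,H], logical=[H,a,B,E,D,C,F,G]
After op 6 (rotate(+2)): offset=1, physical=[a,B,E,D,C,F,G,H], logical=[B,E,D,C,F,G,H,a]
After op 7 (rotate(+3)): offset=4, physical=[a,B,E,D,C,F,G,H], logical=[C,F,G,H,a,B,E,D]

Answer: G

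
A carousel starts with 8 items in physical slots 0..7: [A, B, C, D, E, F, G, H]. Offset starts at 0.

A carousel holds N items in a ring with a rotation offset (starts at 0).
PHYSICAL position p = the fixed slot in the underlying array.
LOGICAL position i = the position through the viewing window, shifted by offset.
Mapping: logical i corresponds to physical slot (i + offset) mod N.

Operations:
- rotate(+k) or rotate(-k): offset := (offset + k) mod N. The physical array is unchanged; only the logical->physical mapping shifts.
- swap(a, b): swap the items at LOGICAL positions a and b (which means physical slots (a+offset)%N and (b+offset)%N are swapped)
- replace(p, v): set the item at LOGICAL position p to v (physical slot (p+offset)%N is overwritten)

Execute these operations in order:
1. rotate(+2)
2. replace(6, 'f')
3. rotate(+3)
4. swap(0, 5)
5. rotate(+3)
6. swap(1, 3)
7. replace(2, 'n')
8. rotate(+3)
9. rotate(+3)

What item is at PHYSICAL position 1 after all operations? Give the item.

After op 1 (rotate(+2)): offset=2, physical=[A,B,C,D,E,F,G,H], logical=[C,D,E,F,G,H,A,B]
After op 2 (replace(6, 'f')): offset=2, physical=[f,B,C,D,E,F,G,H], logical=[C,D,E,F,G,H,f,B]
After op 3 (rotate(+3)): offset=5, physical=[f,B,C,D,E,F,G,H], logical=[F,G,H,f,B,C,D,E]
After op 4 (swap(0, 5)): offset=5, physical=[f,B,F,D,E,C,G,H], logical=[C,G,H,f,B,F,D,E]
After op 5 (rotate(+3)): offset=0, physical=[f,B,F,D,E,C,G,H], logical=[f,B,F,D,E,C,G,H]
After op 6 (swap(1, 3)): offset=0, physical=[f,D,F,B,E,C,G,H], logical=[f,D,F,B,E,C,G,H]
After op 7 (replace(2, 'n')): offset=0, physical=[f,D,n,B,E,C,G,H], logical=[f,D,n,B,E,C,G,H]
After op 8 (rotate(+3)): offset=3, physical=[f,D,n,B,E,C,G,H], logical=[B,E,C,G,H,f,D,n]
After op 9 (rotate(+3)): offset=6, physical=[f,D,n,B,E,C,G,H], logical=[G,H,f,D,n,B,E,C]

Answer: D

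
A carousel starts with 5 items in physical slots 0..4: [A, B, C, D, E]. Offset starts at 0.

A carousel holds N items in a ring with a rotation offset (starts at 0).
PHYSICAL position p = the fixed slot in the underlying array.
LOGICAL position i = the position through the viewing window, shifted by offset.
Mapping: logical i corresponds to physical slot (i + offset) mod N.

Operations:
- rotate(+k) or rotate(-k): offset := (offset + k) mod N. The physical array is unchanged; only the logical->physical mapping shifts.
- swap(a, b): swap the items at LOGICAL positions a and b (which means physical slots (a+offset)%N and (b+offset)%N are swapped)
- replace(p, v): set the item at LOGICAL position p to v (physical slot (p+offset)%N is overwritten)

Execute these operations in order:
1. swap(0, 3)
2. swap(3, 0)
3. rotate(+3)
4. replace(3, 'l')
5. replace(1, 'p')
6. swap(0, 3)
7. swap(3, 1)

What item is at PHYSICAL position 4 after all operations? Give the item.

After op 1 (swap(0, 3)): offset=0, physical=[D,B,C,A,E], logical=[D,B,C,A,E]
After op 2 (swap(3, 0)): offset=0, physical=[A,B,C,D,E], logical=[A,B,C,D,E]
After op 3 (rotate(+3)): offset=3, physical=[A,B,C,D,E], logical=[D,E,A,B,C]
After op 4 (replace(3, 'l')): offset=3, physical=[A,l,C,D,E], logical=[D,E,A,l,C]
After op 5 (replace(1, 'p')): offset=3, physical=[A,l,C,D,p], logical=[D,p,A,l,C]
After op 6 (swap(0, 3)): offset=3, physical=[A,D,C,l,p], logical=[l,p,A,D,C]
After op 7 (swap(3, 1)): offset=3, physical=[A,p,C,l,D], logical=[l,D,A,p,C]

Answer: D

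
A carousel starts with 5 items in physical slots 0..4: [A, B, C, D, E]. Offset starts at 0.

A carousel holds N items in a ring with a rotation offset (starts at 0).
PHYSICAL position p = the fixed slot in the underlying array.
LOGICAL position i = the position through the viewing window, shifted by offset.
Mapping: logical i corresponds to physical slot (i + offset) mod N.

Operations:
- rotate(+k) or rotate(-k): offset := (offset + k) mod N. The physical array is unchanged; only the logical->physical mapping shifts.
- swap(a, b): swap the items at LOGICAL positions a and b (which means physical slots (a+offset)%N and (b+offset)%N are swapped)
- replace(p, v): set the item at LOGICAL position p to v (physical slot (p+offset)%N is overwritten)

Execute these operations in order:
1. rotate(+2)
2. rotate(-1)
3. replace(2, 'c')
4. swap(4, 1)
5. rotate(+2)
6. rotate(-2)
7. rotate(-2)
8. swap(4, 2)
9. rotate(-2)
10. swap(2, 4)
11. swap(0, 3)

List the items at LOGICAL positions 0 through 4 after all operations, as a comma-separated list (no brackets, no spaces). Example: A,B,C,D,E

After op 1 (rotate(+2)): offset=2, physical=[A,B,C,D,E], logical=[C,D,E,A,B]
After op 2 (rotate(-1)): offset=1, physical=[A,B,C,D,E], logical=[B,C,D,E,A]
After op 3 (replace(2, 'c')): offset=1, physical=[A,B,C,c,E], logical=[B,C,c,E,A]
After op 4 (swap(4, 1)): offset=1, physical=[C,B,A,c,E], logical=[B,A,c,E,C]
After op 5 (rotate(+2)): offset=3, physical=[C,B,A,c,E], logical=[c,E,C,B,A]
After op 6 (rotate(-2)): offset=1, physical=[C,B,A,c,E], logical=[B,A,c,E,C]
After op 7 (rotate(-2)): offset=4, physical=[C,B,A,c,E], logical=[E,C,B,A,c]
After op 8 (swap(4, 2)): offset=4, physical=[C,c,A,B,E], logical=[E,C,c,A,B]
After op 9 (rotate(-2)): offset=2, physical=[C,c,A,B,E], logical=[A,B,E,C,c]
After op 10 (swap(2, 4)): offset=2, physical=[C,E,A,B,c], logical=[A,B,c,C,E]
After op 11 (swap(0, 3)): offset=2, physical=[A,E,C,B,c], logical=[C,B,c,A,E]

Answer: C,B,c,A,E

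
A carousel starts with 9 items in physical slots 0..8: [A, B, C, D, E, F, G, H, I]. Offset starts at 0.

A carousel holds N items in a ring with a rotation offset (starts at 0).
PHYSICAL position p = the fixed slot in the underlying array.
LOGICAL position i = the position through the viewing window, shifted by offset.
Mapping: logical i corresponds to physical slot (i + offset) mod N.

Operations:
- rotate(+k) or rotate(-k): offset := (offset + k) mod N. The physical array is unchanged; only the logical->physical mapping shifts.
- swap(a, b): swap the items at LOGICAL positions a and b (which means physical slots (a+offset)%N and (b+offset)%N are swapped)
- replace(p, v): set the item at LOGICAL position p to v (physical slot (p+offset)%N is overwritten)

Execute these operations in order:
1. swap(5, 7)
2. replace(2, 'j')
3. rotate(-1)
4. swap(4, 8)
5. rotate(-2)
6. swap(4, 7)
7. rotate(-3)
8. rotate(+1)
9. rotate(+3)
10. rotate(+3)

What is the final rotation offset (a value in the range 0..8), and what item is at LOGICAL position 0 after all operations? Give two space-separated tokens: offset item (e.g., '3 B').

Answer: 1 E

Derivation:
After op 1 (swap(5, 7)): offset=0, physical=[A,B,C,D,E,H,G,F,I], logical=[A,B,C,D,E,H,G,F,I]
After op 2 (replace(2, 'j')): offset=0, physical=[A,B,j,D,E,H,G,F,I], logical=[A,B,j,D,E,H,G,F,I]
After op 3 (rotate(-1)): offset=8, physical=[A,B,j,D,E,H,G,F,I], logical=[I,A,B,j,D,E,H,G,F]
After op 4 (swap(4, 8)): offset=8, physical=[A,B,j,F,E,H,G,D,I], logical=[I,A,B,j,F,E,H,G,D]
After op 5 (rotate(-2)): offset=6, physical=[A,B,j,F,E,H,G,D,I], logical=[G,D,I,A,B,j,F,E,H]
After op 6 (swap(4, 7)): offset=6, physical=[A,E,j,F,B,H,G,D,I], logical=[G,D,I,A,E,j,F,B,H]
After op 7 (rotate(-3)): offset=3, physical=[A,E,j,F,B,H,G,D,I], logical=[F,B,H,G,D,I,A,E,j]
After op 8 (rotate(+1)): offset=4, physical=[A,E,j,F,B,H,G,D,I], logical=[B,H,G,D,I,A,E,j,F]
After op 9 (rotate(+3)): offset=7, physical=[A,E,j,F,B,H,G,D,I], logical=[D,I,A,E,j,F,B,H,G]
After op 10 (rotate(+3)): offset=1, physical=[A,E,j,F,B,H,G,D,I], logical=[E,j,F,B,H,G,D,I,A]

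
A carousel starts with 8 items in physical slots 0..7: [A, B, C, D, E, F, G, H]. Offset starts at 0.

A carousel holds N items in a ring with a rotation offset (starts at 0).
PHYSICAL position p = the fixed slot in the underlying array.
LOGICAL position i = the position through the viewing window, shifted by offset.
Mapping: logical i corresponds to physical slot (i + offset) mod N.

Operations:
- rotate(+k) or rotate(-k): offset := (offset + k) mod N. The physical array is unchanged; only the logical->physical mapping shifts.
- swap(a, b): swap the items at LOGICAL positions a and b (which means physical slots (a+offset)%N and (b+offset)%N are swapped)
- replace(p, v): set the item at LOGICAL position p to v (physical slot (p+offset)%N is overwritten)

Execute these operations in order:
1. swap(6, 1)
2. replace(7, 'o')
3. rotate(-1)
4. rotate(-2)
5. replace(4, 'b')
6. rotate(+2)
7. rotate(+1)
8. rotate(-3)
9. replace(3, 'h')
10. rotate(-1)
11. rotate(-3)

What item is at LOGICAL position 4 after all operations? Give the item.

After op 1 (swap(6, 1)): offset=0, physical=[A,G,C,D,E,F,B,H], logical=[A,G,C,D,E,F,B,H]
After op 2 (replace(7, 'o')): offset=0, physical=[A,G,C,D,E,F,B,o], logical=[A,G,C,D,E,F,B,o]
After op 3 (rotate(-1)): offset=7, physical=[A,G,C,D,E,F,B,o], logical=[o,A,G,C,D,E,F,B]
After op 4 (rotate(-2)): offset=5, physical=[A,G,C,D,E,F,B,o], logical=[F,B,o,A,G,C,D,E]
After op 5 (replace(4, 'b')): offset=5, physical=[A,b,C,D,E,F,B,o], logical=[F,B,o,A,b,C,D,E]
After op 6 (rotate(+2)): offset=7, physical=[A,b,C,D,E,F,B,o], logical=[o,A,b,C,D,E,F,B]
After op 7 (rotate(+1)): offset=0, physical=[A,b,C,D,E,F,B,o], logical=[A,b,C,D,E,F,B,o]
After op 8 (rotate(-3)): offset=5, physical=[A,b,C,D,E,F,B,o], logical=[F,B,o,A,b,C,D,E]
After op 9 (replace(3, 'h')): offset=5, physical=[h,b,C,D,E,F,B,o], logical=[F,B,o,h,b,C,D,E]
After op 10 (rotate(-1)): offset=4, physical=[h,b,C,D,E,F,B,o], logical=[E,F,B,o,h,b,C,D]
After op 11 (rotate(-3)): offset=1, physical=[h,b,C,D,E,F,B,o], logical=[b,C,D,E,F,B,o,h]

Answer: F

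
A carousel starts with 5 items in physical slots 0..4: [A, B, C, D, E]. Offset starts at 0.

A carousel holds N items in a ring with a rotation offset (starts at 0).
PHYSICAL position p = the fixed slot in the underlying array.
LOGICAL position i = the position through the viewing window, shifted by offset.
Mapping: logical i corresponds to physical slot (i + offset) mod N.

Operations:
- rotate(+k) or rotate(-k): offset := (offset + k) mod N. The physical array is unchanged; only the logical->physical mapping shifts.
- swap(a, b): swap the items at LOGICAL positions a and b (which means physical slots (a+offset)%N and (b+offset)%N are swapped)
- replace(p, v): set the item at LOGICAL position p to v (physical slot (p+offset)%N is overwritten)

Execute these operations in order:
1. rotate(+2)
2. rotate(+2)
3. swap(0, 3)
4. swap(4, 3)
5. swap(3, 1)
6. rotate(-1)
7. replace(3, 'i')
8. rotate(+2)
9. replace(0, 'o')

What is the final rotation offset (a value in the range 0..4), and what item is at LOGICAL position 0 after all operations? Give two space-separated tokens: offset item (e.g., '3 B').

After op 1 (rotate(+2)): offset=2, physical=[A,B,C,D,E], logical=[C,D,E,A,B]
After op 2 (rotate(+2)): offset=4, physical=[A,B,C,D,E], logical=[E,A,B,C,D]
After op 3 (swap(0, 3)): offset=4, physical=[A,B,E,D,C], logical=[C,A,B,E,D]
After op 4 (swap(4, 3)): offset=4, physical=[A,B,D,E,C], logical=[C,A,B,D,E]
After op 5 (swap(3, 1)): offset=4, physical=[D,B,A,E,C], logical=[C,D,B,A,E]
After op 6 (rotate(-1)): offset=3, physical=[D,B,A,E,C], logical=[E,C,D,B,A]
After op 7 (replace(3, 'i')): offset=3, physical=[D,i,A,E,C], logical=[E,C,D,i,A]
After op 8 (rotate(+2)): offset=0, physical=[D,i,A,E,C], logical=[D,i,A,E,C]
After op 9 (replace(0, 'o')): offset=0, physical=[o,i,A,E,C], logical=[o,i,A,E,C]

Answer: 0 o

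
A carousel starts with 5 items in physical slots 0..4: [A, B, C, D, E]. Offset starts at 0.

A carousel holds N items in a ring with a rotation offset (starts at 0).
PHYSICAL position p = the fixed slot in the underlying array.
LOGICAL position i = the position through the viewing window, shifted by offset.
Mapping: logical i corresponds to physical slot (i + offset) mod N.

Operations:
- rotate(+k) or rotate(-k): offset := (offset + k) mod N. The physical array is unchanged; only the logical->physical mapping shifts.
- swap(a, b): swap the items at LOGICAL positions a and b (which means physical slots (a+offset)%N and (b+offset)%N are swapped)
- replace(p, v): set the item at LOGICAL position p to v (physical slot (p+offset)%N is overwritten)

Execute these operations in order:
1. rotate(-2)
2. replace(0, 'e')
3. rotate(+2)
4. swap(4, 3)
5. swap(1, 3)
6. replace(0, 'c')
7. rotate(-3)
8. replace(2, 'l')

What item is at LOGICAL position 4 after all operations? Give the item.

Answer: E

Derivation:
After op 1 (rotate(-2)): offset=3, physical=[A,B,C,D,E], logical=[D,E,A,B,C]
After op 2 (replace(0, 'e')): offset=3, physical=[A,B,C,e,E], logical=[e,E,A,B,C]
After op 3 (rotate(+2)): offset=0, physical=[A,B,C,e,E], logical=[A,B,C,e,E]
After op 4 (swap(4, 3)): offset=0, physical=[A,B,C,E,e], logical=[A,B,C,E,e]
After op 5 (swap(1, 3)): offset=0, physical=[A,E,C,B,e], logical=[A,E,C,B,e]
After op 6 (replace(0, 'c')): offset=0, physical=[c,E,C,B,e], logical=[c,E,C,B,e]
After op 7 (rotate(-3)): offset=2, physical=[c,E,C,B,e], logical=[C,B,e,c,E]
After op 8 (replace(2, 'l')): offset=2, physical=[c,E,C,B,l], logical=[C,B,l,c,E]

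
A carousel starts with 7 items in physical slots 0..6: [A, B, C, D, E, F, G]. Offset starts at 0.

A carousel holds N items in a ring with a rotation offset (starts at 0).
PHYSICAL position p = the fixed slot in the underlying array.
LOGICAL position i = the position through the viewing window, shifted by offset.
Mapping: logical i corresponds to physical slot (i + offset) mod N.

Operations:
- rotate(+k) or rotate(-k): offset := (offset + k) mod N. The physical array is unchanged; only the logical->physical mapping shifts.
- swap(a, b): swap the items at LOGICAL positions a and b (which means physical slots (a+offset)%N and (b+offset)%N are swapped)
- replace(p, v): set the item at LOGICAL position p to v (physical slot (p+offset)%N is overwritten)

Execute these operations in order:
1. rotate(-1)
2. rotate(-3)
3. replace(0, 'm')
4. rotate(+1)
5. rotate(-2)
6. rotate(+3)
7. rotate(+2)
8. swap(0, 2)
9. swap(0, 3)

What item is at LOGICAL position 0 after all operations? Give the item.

Answer: m

Derivation:
After op 1 (rotate(-1)): offset=6, physical=[A,B,C,D,E,F,G], logical=[G,A,B,C,D,E,F]
After op 2 (rotate(-3)): offset=3, physical=[A,B,C,D,E,F,G], logical=[D,E,F,G,A,B,C]
After op 3 (replace(0, 'm')): offset=3, physical=[A,B,C,m,E,F,G], logical=[m,E,F,G,A,B,C]
After op 4 (rotate(+1)): offset=4, physical=[A,B,C,m,E,F,G], logical=[E,F,G,A,B,C,m]
After op 5 (rotate(-2)): offset=2, physical=[A,B,C,m,E,F,G], logical=[C,m,E,F,G,A,B]
After op 6 (rotate(+3)): offset=5, physical=[A,B,C,m,E,F,G], logical=[F,G,A,B,C,m,E]
After op 7 (rotate(+2)): offset=0, physical=[A,B,C,m,E,F,G], logical=[A,B,C,m,E,F,G]
After op 8 (swap(0, 2)): offset=0, physical=[C,B,A,m,E,F,G], logical=[C,B,A,m,E,F,G]
After op 9 (swap(0, 3)): offset=0, physical=[m,B,A,C,E,F,G], logical=[m,B,A,C,E,F,G]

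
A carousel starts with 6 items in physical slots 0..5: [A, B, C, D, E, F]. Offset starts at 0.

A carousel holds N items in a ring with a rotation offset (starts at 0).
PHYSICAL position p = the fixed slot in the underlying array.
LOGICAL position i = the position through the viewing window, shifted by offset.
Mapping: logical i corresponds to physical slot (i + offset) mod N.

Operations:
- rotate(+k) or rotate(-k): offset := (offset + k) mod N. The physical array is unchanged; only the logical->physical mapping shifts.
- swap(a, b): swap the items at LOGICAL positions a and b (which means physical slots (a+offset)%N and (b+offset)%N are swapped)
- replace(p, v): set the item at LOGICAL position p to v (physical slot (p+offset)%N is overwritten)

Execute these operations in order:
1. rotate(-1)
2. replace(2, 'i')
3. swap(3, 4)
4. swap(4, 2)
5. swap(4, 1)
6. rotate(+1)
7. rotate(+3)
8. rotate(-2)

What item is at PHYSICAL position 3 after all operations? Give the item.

After op 1 (rotate(-1)): offset=5, physical=[A,B,C,D,E,F], logical=[F,A,B,C,D,E]
After op 2 (replace(2, 'i')): offset=5, physical=[A,i,C,D,E,F], logical=[F,A,i,C,D,E]
After op 3 (swap(3, 4)): offset=5, physical=[A,i,D,C,E,F], logical=[F,A,i,D,C,E]
After op 4 (swap(4, 2)): offset=5, physical=[A,C,D,i,E,F], logical=[F,A,C,D,i,E]
After op 5 (swap(4, 1)): offset=5, physical=[i,C,D,A,E,F], logical=[F,i,C,D,A,E]
After op 6 (rotate(+1)): offset=0, physical=[i,C,D,A,E,F], logical=[i,C,D,A,E,F]
After op 7 (rotate(+3)): offset=3, physical=[i,C,D,A,E,F], logical=[A,E,F,i,C,D]
After op 8 (rotate(-2)): offset=1, physical=[i,C,D,A,E,F], logical=[C,D,A,E,F,i]

Answer: A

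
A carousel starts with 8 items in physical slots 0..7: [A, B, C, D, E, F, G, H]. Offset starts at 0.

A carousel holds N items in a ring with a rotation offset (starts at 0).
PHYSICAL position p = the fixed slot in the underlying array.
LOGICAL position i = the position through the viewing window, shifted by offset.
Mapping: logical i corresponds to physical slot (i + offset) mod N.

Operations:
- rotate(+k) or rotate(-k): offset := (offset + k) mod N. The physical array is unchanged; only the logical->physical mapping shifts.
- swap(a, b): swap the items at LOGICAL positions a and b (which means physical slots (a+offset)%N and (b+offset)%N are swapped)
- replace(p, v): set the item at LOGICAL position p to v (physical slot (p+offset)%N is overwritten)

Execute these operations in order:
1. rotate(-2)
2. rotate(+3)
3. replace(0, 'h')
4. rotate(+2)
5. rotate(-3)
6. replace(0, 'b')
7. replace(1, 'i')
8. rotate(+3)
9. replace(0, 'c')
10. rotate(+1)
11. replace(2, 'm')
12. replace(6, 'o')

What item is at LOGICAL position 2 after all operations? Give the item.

After op 1 (rotate(-2)): offset=6, physical=[A,B,C,D,E,F,G,H], logical=[G,H,A,B,C,D,E,F]
After op 2 (rotate(+3)): offset=1, physical=[A,B,C,D,E,F,G,H], logical=[B,C,D,E,F,G,H,A]
After op 3 (replace(0, 'h')): offset=1, physical=[A,h,C,D,E,F,G,H], logical=[h,C,D,E,F,G,H,A]
After op 4 (rotate(+2)): offset=3, physical=[A,h,C,D,E,F,G,H], logical=[D,E,F,G,H,A,h,C]
After op 5 (rotate(-3)): offset=0, physical=[A,h,C,D,E,F,G,H], logical=[A,h,C,D,E,F,G,H]
After op 6 (replace(0, 'b')): offset=0, physical=[b,h,C,D,E,F,G,H], logical=[b,h,C,D,E,F,G,H]
After op 7 (replace(1, 'i')): offset=0, physical=[b,i,C,D,E,F,G,H], logical=[b,i,C,D,E,F,G,H]
After op 8 (rotate(+3)): offset=3, physical=[b,i,C,D,E,F,G,H], logical=[D,E,F,G,H,b,i,C]
After op 9 (replace(0, 'c')): offset=3, physical=[b,i,C,c,E,F,G,H], logical=[c,E,F,G,H,b,i,C]
After op 10 (rotate(+1)): offset=4, physical=[b,i,C,c,E,F,G,H], logical=[E,F,G,H,b,i,C,c]
After op 11 (replace(2, 'm')): offset=4, physical=[b,i,C,c,E,F,m,H], logical=[E,F,m,H,b,i,C,c]
After op 12 (replace(6, 'o')): offset=4, physical=[b,i,o,c,E,F,m,H], logical=[E,F,m,H,b,i,o,c]

Answer: m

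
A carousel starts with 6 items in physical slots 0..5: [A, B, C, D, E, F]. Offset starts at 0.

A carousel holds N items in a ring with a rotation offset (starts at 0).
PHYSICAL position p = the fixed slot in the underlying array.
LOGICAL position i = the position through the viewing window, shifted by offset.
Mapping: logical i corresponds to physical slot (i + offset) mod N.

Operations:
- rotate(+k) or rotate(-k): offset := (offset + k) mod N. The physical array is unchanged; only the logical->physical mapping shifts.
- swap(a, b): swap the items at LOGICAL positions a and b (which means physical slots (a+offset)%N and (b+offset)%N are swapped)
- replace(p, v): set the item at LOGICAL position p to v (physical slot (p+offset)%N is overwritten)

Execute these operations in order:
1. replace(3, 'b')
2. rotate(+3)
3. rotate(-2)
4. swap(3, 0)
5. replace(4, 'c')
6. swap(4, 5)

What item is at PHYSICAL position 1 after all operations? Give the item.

After op 1 (replace(3, 'b')): offset=0, physical=[A,B,C,b,E,F], logical=[A,B,C,b,E,F]
After op 2 (rotate(+3)): offset=3, physical=[A,B,C,b,E,F], logical=[b,E,F,A,B,C]
After op 3 (rotate(-2)): offset=1, physical=[A,B,C,b,E,F], logical=[B,C,b,E,F,A]
After op 4 (swap(3, 0)): offset=1, physical=[A,E,C,b,B,F], logical=[E,C,b,B,F,A]
After op 5 (replace(4, 'c')): offset=1, physical=[A,E,C,b,B,c], logical=[E,C,b,B,c,A]
After op 6 (swap(4, 5)): offset=1, physical=[c,E,C,b,B,A], logical=[E,C,b,B,A,c]

Answer: E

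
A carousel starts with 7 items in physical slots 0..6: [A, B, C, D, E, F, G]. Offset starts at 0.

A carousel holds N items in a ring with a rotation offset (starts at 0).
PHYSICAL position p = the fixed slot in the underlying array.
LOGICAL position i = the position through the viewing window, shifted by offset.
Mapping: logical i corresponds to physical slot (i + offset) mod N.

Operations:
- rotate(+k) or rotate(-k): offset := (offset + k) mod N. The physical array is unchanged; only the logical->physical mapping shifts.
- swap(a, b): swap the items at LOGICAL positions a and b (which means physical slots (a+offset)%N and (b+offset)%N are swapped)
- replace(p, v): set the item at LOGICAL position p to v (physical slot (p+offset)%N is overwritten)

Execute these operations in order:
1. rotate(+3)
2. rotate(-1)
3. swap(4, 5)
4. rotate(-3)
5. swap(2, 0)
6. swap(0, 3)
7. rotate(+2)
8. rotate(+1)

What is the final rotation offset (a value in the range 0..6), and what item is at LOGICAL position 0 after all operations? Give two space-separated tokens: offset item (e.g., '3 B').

After op 1 (rotate(+3)): offset=3, physical=[A,B,C,D,E,F,G], logical=[D,E,F,G,A,B,C]
After op 2 (rotate(-1)): offset=2, physical=[A,B,C,D,E,F,G], logical=[C,D,E,F,G,A,B]
After op 3 (swap(4, 5)): offset=2, physical=[G,B,C,D,E,F,A], logical=[C,D,E,F,A,G,B]
After op 4 (rotate(-3)): offset=6, physical=[G,B,C,D,E,F,A], logical=[A,G,B,C,D,E,F]
After op 5 (swap(2, 0)): offset=6, physical=[G,A,C,D,E,F,B], logical=[B,G,A,C,D,E,F]
After op 6 (swap(0, 3)): offset=6, physical=[G,A,B,D,E,F,C], logical=[C,G,A,B,D,E,F]
After op 7 (rotate(+2)): offset=1, physical=[G,A,B,D,E,F,C], logical=[A,B,D,E,F,C,G]
After op 8 (rotate(+1)): offset=2, physical=[G,A,B,D,E,F,C], logical=[B,D,E,F,C,G,A]

Answer: 2 B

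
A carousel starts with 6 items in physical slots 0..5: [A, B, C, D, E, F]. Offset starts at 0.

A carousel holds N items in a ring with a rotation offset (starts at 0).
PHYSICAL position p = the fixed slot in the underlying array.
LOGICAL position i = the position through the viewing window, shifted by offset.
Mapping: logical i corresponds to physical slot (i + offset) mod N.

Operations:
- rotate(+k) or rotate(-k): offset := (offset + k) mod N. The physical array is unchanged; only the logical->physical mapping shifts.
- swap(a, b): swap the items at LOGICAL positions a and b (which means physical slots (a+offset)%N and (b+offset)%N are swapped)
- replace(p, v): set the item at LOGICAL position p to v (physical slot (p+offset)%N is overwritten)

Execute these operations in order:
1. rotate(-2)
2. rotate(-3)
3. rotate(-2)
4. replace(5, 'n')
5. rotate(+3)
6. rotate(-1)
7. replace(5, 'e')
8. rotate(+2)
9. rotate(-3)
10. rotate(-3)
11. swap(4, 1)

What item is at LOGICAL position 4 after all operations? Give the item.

After op 1 (rotate(-2)): offset=4, physical=[A,B,C,D,E,F], logical=[E,F,A,B,C,D]
After op 2 (rotate(-3)): offset=1, physical=[A,B,C,D,E,F], logical=[B,C,D,E,F,A]
After op 3 (rotate(-2)): offset=5, physical=[A,B,C,D,E,F], logical=[F,A,B,C,D,E]
After op 4 (replace(5, 'n')): offset=5, physical=[A,B,C,D,n,F], logical=[F,A,B,C,D,n]
After op 5 (rotate(+3)): offset=2, physical=[A,B,C,D,n,F], logical=[C,D,n,F,A,B]
After op 6 (rotate(-1)): offset=1, physical=[A,B,C,D,n,F], logical=[B,C,D,n,F,A]
After op 7 (replace(5, 'e')): offset=1, physical=[e,B,C,D,n,F], logical=[B,C,D,n,F,e]
After op 8 (rotate(+2)): offset=3, physical=[e,B,C,D,n,F], logical=[D,n,F,e,B,C]
After op 9 (rotate(-3)): offset=0, physical=[e,B,C,D,n,F], logical=[e,B,C,D,n,F]
After op 10 (rotate(-3)): offset=3, physical=[e,B,C,D,n,F], logical=[D,n,F,e,B,C]
After op 11 (swap(4, 1)): offset=3, physical=[e,n,C,D,B,F], logical=[D,B,F,e,n,C]

Answer: n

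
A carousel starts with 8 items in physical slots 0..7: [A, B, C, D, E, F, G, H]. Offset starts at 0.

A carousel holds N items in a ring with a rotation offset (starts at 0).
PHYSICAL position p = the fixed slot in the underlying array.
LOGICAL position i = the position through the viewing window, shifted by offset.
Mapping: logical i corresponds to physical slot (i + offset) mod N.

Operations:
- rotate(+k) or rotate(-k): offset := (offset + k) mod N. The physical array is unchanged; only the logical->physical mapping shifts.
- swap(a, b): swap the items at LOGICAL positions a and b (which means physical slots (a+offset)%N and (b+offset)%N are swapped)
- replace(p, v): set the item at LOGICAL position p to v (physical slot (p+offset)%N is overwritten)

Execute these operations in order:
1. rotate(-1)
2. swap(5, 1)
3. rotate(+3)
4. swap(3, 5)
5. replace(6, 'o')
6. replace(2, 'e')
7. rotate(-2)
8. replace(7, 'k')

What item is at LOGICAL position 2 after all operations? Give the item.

After op 1 (rotate(-1)): offset=7, physical=[A,B,C,D,E,F,G,H], logical=[H,A,B,C,D,E,F,G]
After op 2 (swap(5, 1)): offset=7, physical=[E,B,C,D,A,F,G,H], logical=[H,E,B,C,D,A,F,G]
After op 3 (rotate(+3)): offset=2, physical=[E,B,C,D,A,F,G,H], logical=[C,D,A,F,G,H,E,B]
After op 4 (swap(3, 5)): offset=2, physical=[E,B,C,D,A,H,G,F], logical=[C,D,A,H,G,F,E,B]
After op 5 (replace(6, 'o')): offset=2, physical=[o,B,C,D,A,H,G,F], logical=[C,D,A,H,G,F,o,B]
After op 6 (replace(2, 'e')): offset=2, physical=[o,B,C,D,e,H,G,F], logical=[C,D,e,H,G,F,o,B]
After op 7 (rotate(-2)): offset=0, physical=[o,B,C,D,e,H,G,F], logical=[o,B,C,D,e,H,G,F]
After op 8 (replace(7, 'k')): offset=0, physical=[o,B,C,D,e,H,G,k], logical=[o,B,C,D,e,H,G,k]

Answer: C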